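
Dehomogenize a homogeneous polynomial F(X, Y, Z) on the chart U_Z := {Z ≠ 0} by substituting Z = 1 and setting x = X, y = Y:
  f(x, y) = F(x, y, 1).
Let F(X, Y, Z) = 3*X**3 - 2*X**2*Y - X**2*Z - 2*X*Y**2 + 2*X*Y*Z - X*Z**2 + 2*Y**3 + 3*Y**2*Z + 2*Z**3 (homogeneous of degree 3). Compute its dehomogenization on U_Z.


f(x, y) = 3*x**3 - 2*x**2*y - x**2 - 2*x*y**2 + 2*x*y - x + 2*y**3 + 3*y**2 + 2

On U_Z we set Z = 1. Each monomial c·X^i·Y^j·Z^k in F becomes c·x^i·y^j·1^k = c·x^i·y^j.
Substituting Z = 1: F(X, Y, 1) = 3*x**3 - 2*x**2*y - x**2 - 2*x*y**2 + 2*x*y - x + 2*y**3 + 3*y**2 + 2.
Note: deg(f) ≤ deg(F) = 3; strict inequality happens when F is divisible by Z (lost terms).


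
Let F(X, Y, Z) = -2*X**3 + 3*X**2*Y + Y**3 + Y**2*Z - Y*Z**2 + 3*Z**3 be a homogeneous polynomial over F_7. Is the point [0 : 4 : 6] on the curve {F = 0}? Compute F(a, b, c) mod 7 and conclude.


F(0,4,6) ≡ 6 (mod 7); P is NOT on the curve.

Evaluate F(0, 4, 6) term-by-term (mod 7).
  -2*X**3 ↦ -2·0·1·1 = 0
  3*X**2*Y ↦ 3·0·4·1 = 0
  Y**3 ↦ 1·1·64·1 = 64
  Y**2*Z ↦ 1·1·16·6 = 96
  -Y*Z**2 ↦ -1·1·4·36 = -144
  3*Z**3 ↦ 3·1·1·216 = 648
Sum: F(0, 4, 6) = (0) + (0) + (64) + (96) + (-144) + (648) = 664.
Reducing mod 7: 664 ≡ 6 (mod 7).
Since F(a, b, c) ≡ 6 ≠ 0 (mod 7), P does NOT lie on the curve.


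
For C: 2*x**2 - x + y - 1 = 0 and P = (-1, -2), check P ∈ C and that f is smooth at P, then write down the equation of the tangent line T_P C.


Tangent line at P: -5*x + y - 3 = 0.

Step 1: f(-1, -2) = 0, so P lies on C.
Step 2: partial derivatives
  f_x(x, y) = 4*x - 1, f_y(x, y) = 1.
  f_x(P) = -5, f_y(P) = 1 (gradient nonzero, so P is smooth).
Step 3: tangent line at P: -5·(x − -1) + 1·(y − -2) = 0.
Expanding: -5*x + y - 3 = 0.


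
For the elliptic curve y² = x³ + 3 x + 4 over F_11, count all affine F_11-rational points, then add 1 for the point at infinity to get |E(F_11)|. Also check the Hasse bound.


Affine points = {(0, 2), (0, 9), (4, 5), (4, 6), (5, 1), (5, 10), (7, 4), (7, 7), (8, 1), (8, 10), (9, 1), (9, 10), (10, 0)}; affine count = 13; |E(F_11)| = 14.

Discriminant check: Δ ∝ 4a³ + 27b² = 4·3³ + 27·4² = 4·27 + 27·16 ≡ 1 (mod 11). Nonzero ⇒ E is nonsingular.
For each x ∈ F_11, compute rhs = x³ + 3·x + 4 mod 11, then count y ∈ F_11 with y² ≡ rhs.
  x = 0: rhs = 4, matching y values: 2, 9 (2 points).
  x = 1: rhs = 8, matching y values: none (0 points).
  x = 2: rhs = 7, matching y values: none (0 points).
  x = 3: rhs = 7, matching y values: none (0 points).
  x = 4: rhs = 3, matching y values: 5, 6 (2 points).
  x = 5: rhs = 1, matching y values: 1, 10 (2 points).
  x = 6: rhs = 7, matching y values: none (0 points).
  x = 7: rhs = 5, matching y values: 4, 7 (2 points).
  x = 8: rhs = 1, matching y values: 1, 10 (2 points).
  x = 9: rhs = 1, matching y values: 1, 10 (2 points).
  x = 10: rhs = 0, matching y values: 0 (1 points).
Total affine count: 13.
Full point count |E(F_11)| = 13 + 1 = 14.
Hasse bound: |14 − (11+1)| = |2| = 2 ≤ 2√11 ≈ 6.6332 ✓.


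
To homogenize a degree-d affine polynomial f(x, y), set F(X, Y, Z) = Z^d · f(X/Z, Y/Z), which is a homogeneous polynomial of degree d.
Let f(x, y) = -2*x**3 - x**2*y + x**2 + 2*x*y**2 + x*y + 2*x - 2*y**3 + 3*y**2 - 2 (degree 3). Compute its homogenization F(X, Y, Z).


F(X, Y, Z) = -2*X**3 - X**2*Y + X**2*Z + 2*X*Y**2 + X*Y*Z + 2*X*Z**2 - 2*Y**3 + 3*Y**2*Z - 2*Z**3

deg(f) = 3.
Substitute x = X/Z, y = Y/Z into f, then multiply by Z^3.
  monomial -2·x^3·y^0 ↦ -2·X^3·Y^0·Z^0.
  monomial -1·x^2·y^1 ↦ -1·X^2·Y^1·Z^0.
  monomial 1·x^2·y^0 ↦ 1·X^2·Y^0·Z^1.
  monomial 2·x^1·y^2 ↦ 2·X^1·Y^2·Z^0.
  monomial 1·x^1·y^1 ↦ 1·X^1·Y^1·Z^1.
  monomial 2·x^1·y^0 ↦ 2·X^1·Y^0·Z^2.
  monomial -2·x^0·y^3 ↦ -2·X^0·Y^3·Z^0.
  monomial 3·x^0·y^2 ↦ 3·X^0·Y^2·Z^1.
  monomial -2·x^0·y^0 ↦ -2·X^0·Y^0·Z^3.
Collecting: F(X, Y, Z) = -2*X**3 - X**2*Y + X**2*Z + 2*X*Y**2 + X*Y*Z + 2*X*Z**2 - 2*Y**3 + 3*Y**2*Z - 2*Z**3.


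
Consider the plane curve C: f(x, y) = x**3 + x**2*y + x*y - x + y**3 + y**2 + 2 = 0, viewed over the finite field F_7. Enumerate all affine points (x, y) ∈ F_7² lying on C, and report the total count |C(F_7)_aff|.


Affine F_7-points: {(0, 2), (1, 6), (2, 4), (3, 3), (3, 4), (3, 6), (4, 1), (4, 6), (5, 1), (5, 4), (6, 2)}; count = 11.

For each of the 49 pairs (x, y) ∈ F_7², evaluate f(x, y) mod 7. Record the zeros.
  x = 0: [0↦2, 1↦4, 2↦0, 3↦3, 4↦5, 5↦5, 6↦2]  zeros at y ∈ {2}
  x = 1: [0↦2, 1↦6, 2↦4, 3↦2, 4↦6, 5↦1, 6↦0]  zeros at y ∈ {6}
  x = 2: [0↦1, 1↦2, 2↦4, 3↦6, 4↦0, 5↦6, 6↦2]  zeros at y ∈ {4}
  x = 3: [0↦5, 1↦5, 2↦6, 3↦0, 4↦0, 5↦5, 6↦0]  zeros at y ∈ {3, 4, 6}
  x = 4: [0↦6, 1↦0, 2↦2, 3↦4, 4↦5, 5↦4, 6↦0]  zeros at y ∈ {1, 6}
  x = 5: [0↦3, 1↦0, 2↦5, 3↦3, 4↦0, 5↦2, 6↦1]  zeros at y ∈ {1, 4}
  x = 6: [0↦2, 1↦4, 2↦0, 3↦3, 4↦5, 5↦5, 6↦2]  zeros at y ∈ {2}
Collecting zeros: affine points = {(0, 2), (1, 6), (2, 4), (3, 3), (3, 4), (3, 6), (4, 1), (4, 6), (5, 1), (5, 4), (6, 2)}.
Total count |C(F_7)_aff| = 11.


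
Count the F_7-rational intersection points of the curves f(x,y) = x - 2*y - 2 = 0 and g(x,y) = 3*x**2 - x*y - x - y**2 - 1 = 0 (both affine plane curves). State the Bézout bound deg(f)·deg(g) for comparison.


Common zeros: ∅; count = 0; Bézout bound = 2.

deg(f) = 1, deg(g) = 2, so Bézout bound = 2.
Scan x ∈ F_7. For each x, list the y ∈ F_7 with f(x, y) ≡ 0 and those with g(x, y) ≡ 0 (mod 7); the common zeros in that column are the intersection.
  x = 0: f ≡ 0 at y ∈ {6}; g ≡ 0 at y ∈ ∅; common: ∅.
  x = 1: f ≡ 0 at y ∈ {3}; g ≡ 0 at y ∈ ∅; common: ∅.
  x = 2: f ≡ 0 at y ∈ {0}; g ≡ 0 at y ∈ ∅; common: ∅.
  x = 3: f ≡ 0 at y ∈ {4}; g ≡ 0 at y ∈ ∅; common: ∅.
  x = 4: f ≡ 0 at y ∈ {1}; g ≡ 0 at y ∈ ∅; common: ∅.
  x = 5: f ≡ 0 at y ∈ {5}; g ≡ 0 at y ∈ {1}; common: ∅.
  x = 6: f ≡ 0 at y ∈ {2}; g ≡ 0 at y ∈ ∅; common: ∅.
Collecting: common zeros = ∅, so the count is 0.
Comparison with the Bézout bound: 0 ≤ 2 = deg(f)·deg(g), as expected for curves with no common component (the affine F_7-count falls short of the bound because intersections may lie at infinity, over extension fields, or carry multiplicity).


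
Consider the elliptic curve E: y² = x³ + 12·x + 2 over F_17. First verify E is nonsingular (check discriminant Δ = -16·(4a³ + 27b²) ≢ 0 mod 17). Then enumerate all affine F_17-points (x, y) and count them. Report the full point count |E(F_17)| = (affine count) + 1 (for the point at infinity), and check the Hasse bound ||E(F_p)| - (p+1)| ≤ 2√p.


Affine points = {(0, 6), (0, 11), (1, 7), (1, 10), (2, 0), (5, 0), (6, 1), (6, 16), (7, 2), (7, 15), (8, 7), (8, 10), (10, 0), (12, 2), (12, 15), (13, 3), (13, 14), (15, 2), (15, 15)}; affine count = 19; |E(F_17)| = 20.

Discriminant check: Δ ∝ 4a³ + 27b² = 4·12³ + 27·2² = 4·1728 + 27·4 ≡ 16 (mod 17). Nonzero ⇒ E is nonsingular.
For each x ∈ F_17, compute rhs = x³ + 12·x + 2 mod 17, then count y ∈ F_17 with y² ≡ rhs.
  x = 0: rhs = 2, matching y values: 6, 11 (2 points).
  x = 1: rhs = 15, matching y values: 7, 10 (2 points).
  x = 2: rhs = 0, matching y values: 0 (1 points).
  x = 3: rhs = 14, matching y values: none (0 points).
  x = 4: rhs = 12, matching y values: none (0 points).
  x = 5: rhs = 0, matching y values: 0 (1 points).
  x = 6: rhs = 1, matching y values: 1, 16 (2 points).
  x = 7: rhs = 4, matching y values: 2, 15 (2 points).
  x = 8: rhs = 15, matching y values: 7, 10 (2 points).
  x = 9: rhs = 6, matching y values: none (0 points).
  x = 10: rhs = 0, matching y values: 0 (1 points).
  x = 11: rhs = 3, matching y values: none (0 points).
  x = 12: rhs = 4, matching y values: 2, 15 (2 points).
  x = 13: rhs = 9, matching y values: 3, 14 (2 points).
  x = 14: rhs = 7, matching y values: none (0 points).
  x = 15: rhs = 4, matching y values: 2, 15 (2 points).
  x = 16: rhs = 6, matching y values: none (0 points).
Total affine count: 19.
Full point count |E(F_17)| = 19 + 1 = 20.
Hasse bound: |20 − (17+1)| = |2| = 2 ≤ 2√17 ≈ 8.2462 ✓.


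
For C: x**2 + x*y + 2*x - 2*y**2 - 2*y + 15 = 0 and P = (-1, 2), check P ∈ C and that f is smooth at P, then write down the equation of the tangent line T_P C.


Tangent line at P: 2*x - 11*y + 24 = 0.

Step 1: f(-1, 2) = 0, so P lies on C.
Step 2: partial derivatives
  f_x(x, y) = 2*x + y + 2, f_y(x, y) = x - 4*y - 2.
  f_x(P) = 2, f_y(P) = -11 (gradient nonzero, so P is smooth).
Step 3: tangent line at P: 2·(x − -1) + -11·(y − 2) = 0.
Expanding: 2*x - 11*y + 24 = 0.


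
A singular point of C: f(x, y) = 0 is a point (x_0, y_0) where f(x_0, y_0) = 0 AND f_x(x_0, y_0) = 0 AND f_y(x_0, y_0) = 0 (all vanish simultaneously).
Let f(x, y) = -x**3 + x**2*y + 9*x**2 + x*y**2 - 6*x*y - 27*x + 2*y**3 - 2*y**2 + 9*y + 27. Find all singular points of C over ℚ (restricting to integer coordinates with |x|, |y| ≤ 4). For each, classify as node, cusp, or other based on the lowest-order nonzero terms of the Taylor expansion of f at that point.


Singular points: {(3, 0)}; classification: cusp.

Compute partial derivatives:
  f_x = -3*x**2 + 2*x*y + 18*x + y**2 - 6*y - 27.
  f_y = x**2 + 2*x*y - 6*x + 6*y**2 - 4*y + 9.
Scan x_0 ∈ {−4, ..., 4}. For each x_0, f_y(x_0, y) is a polynomial in y; find its integer roots y ∈ {−4, ..., 4}, then test f_x and f at those candidates.
  x = -4: f_y(-4, y) = 6*y**2 - 12*y + 49; no integer root y with |y| ≤ 4.
  x = -3: f_y(-3, y) = 6*y**2 - 10*y + 36; no integer root y with |y| ≤ 4.
  x = -2: f_y(-2, y) = 6*y**2 - 8*y + 25; no integer root y with |y| ≤ 4.
  x = -1: f_y(-1, y) = 6*y**2 - 6*y + 16; no integer root y with |y| ≤ 4.
  x = 0: f_y(0, y) = 6*y**2 - 4*y + 9; no integer root y with |y| ≤ 4.
  x = 1: f_y(1, y) = 6*y**2 - 2*y + 4; no integer root y with |y| ≤ 4.
  x = 2: f_y(2, y) = 6*y**2 + 1; no integer root y with |y| ≤ 4.
  x = 3: f_y(3, y) = 6*y**2 + 2*y; vanishes at y ∈ {0}. (3, 0): f_x = 0, f = 0 — SINGULAR.
  x = 4: f_y(4, y) = 6*y**2 + 4*y + 1; no integer root y with |y| ≤ 4.
Only singular point on the grid: (3, 0).
Classify: substitute x = 3 + u, y = 0 + v and expand: f = -u**3 + u**2*v + u*v**2 + 2*v**3 + v**2.
No constant or linear terms (consistent with a singular point). Quadratic part: v**2. Cubic part: -u**3 + u**2*v + u*v**2 + 2*v**3.
The quadratic part v**2 is a perfect square, so there is a single (double) tangent line v = 0, i.e. y = 0. Restricting the cubic part to that line (v = 0) leaves -u**3 ≠ 0, so f is not divisible by v and the branch is v² ≈ u**3 to lowest order — this is a cusp.
Classification: cusp.


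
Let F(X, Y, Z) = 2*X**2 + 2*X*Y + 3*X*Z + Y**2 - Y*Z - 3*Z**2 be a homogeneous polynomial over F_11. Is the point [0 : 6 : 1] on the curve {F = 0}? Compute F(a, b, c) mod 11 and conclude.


F(0,6,1) ≡ 5 (mod 11); P is NOT on the curve.

Evaluate F(0, 6, 1) term-by-term (mod 11).
  2*X**2 ↦ 2·0·1·1 = 0
  2*X*Y ↦ 2·0·6·1 = 0
  3*X*Z ↦ 3·0·1·1 = 0
  Y**2 ↦ 1·1·36·1 = 36
  -Y*Z ↦ -1·1·6·1 = -6
  -3*Z**2 ↦ -3·1·1·1 = -3
Sum: F(0, 6, 1) = (0) + (0) + (0) + (36) + (-6) + (-3) = 27.
Reducing mod 11: 27 ≡ 5 (mod 11).
Since F(a, b, c) ≡ 5 ≠ 0 (mod 11), P does NOT lie on the curve.


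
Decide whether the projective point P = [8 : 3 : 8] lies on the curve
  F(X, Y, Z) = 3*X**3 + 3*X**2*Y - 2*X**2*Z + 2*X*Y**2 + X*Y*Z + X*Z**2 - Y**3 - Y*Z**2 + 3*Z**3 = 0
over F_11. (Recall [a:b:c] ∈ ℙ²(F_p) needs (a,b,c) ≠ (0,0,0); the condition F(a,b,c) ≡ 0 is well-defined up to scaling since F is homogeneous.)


F(8,3,8) ≡ 8 (mod 11); P is NOT on the curve.

Evaluate F(8, 3, 8) term-by-term (mod 11).
  3*X**3 ↦ 3·512·1·1 = 1536
  3*X**2*Y ↦ 3·64·3·1 = 576
  -2*X**2*Z ↦ -2·64·1·8 = -1024
  2*X*Y**2 ↦ 2·8·9·1 = 144
  X*Y*Z ↦ 1·8·3·8 = 192
  X*Z**2 ↦ 1·8·1·64 = 512
  -Y**3 ↦ -1·1·27·1 = -27
  -Y*Z**2 ↦ -1·1·3·64 = -192
  3*Z**3 ↦ 3·1·1·512 = 1536
Sum: F(8, 3, 8) = (1536) + (576) + (-1024) + (144) + (192) + (512) + (-27) + (-192) + (1536) = 3253.
Reducing mod 11: 3253 ≡ 8 (mod 11).
Since F(a, b, c) ≡ 8 ≠ 0 (mod 11), P does NOT lie on the curve.


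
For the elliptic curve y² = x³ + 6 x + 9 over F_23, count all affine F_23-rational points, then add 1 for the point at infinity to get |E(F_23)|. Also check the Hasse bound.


Affine points = {(0, 3), (0, 20), (1, 4), (1, 19), (2, 11), (2, 12), (3, 10), (3, 13), (5, 7), (5, 16), (6, 10), (6, 13), (7, 7), (7, 16), (11, 7), (11, 16), (14, 10), (14, 13), (15, 1), (15, 22), (19, 6), (19, 17), (21, 9), (21, 14), (22, 5), (22, 18)}; affine count = 26; |E(F_23)| = 27.

Discriminant check: Δ ∝ 4a³ + 27b² = 4·6³ + 27·9² = 4·216 + 27·81 ≡ 15 (mod 23). Nonzero ⇒ E is nonsingular.
For each x ∈ F_23, compute rhs = x³ + 6·x + 9 mod 23, then count y ∈ F_23 with y² ≡ rhs.
  x = 0: rhs = 9, matching y values: 3, 20 (2 points).
  x = 1: rhs = 16, matching y values: 4, 19 (2 points).
  x = 2: rhs = 6, matching y values: 11, 12 (2 points).
  x = 3: rhs = 8, matching y values: 10, 13 (2 points).
  x = 4: rhs = 5, matching y values: none (0 points).
  x = 5: rhs = 3, matching y values: 7, 16 (2 points).
  x = 6: rhs = 8, matching y values: 10, 13 (2 points).
  x = 7: rhs = 3, matching y values: 7, 16 (2 points).
  x = 8: rhs = 17, matching y values: none (0 points).
  x = 9: rhs = 10, matching y values: none (0 points).
  x = 10: rhs = 11, matching y values: none (0 points).
  x = 11: rhs = 3, matching y values: 7, 16 (2 points).
  x = 12: rhs = 15, matching y values: none (0 points).
  x = 13: rhs = 7, matching y values: none (0 points).
  x = 14: rhs = 8, matching y values: 10, 13 (2 points).
  x = 15: rhs = 1, matching y values: 1, 22 (2 points).
  x = 16: rhs = 15, matching y values: none (0 points).
  x = 17: rhs = 10, matching y values: none (0 points).
  x = 18: rhs = 15, matching y values: none (0 points).
  x = 19: rhs = 13, matching y values: 6, 17 (2 points).
  x = 20: rhs = 10, matching y values: none (0 points).
  x = 21: rhs = 12, matching y values: 9, 14 (2 points).
  x = 22: rhs = 2, matching y values: 5, 18 (2 points).
Total affine count: 26.
Full point count |E(F_23)| = 26 + 1 = 27.
Hasse bound: |27 − (23+1)| = |3| = 3 ≤ 2√23 ≈ 9.5917 ✓.


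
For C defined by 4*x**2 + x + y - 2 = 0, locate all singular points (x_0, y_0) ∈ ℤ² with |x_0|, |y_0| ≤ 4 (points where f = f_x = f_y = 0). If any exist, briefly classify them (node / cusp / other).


No singular points in the scanned grid; C is smooth there.

Compute partial derivatives:
  f_x = 8*x + 1.
  f_y = 1.
f_y = 1 is a nonzero constant, so f_y never vanishes: no point (x, y) can satisfy f = f_x = f_y = 0. In particular no (x, y) ∈ {−4, ..., 4}² is singular; the curve is smooth.


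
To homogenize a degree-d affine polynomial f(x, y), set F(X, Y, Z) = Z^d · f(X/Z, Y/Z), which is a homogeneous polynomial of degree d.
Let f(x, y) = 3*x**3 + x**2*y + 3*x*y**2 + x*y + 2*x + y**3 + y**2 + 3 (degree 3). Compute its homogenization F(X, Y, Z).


F(X, Y, Z) = 3*X**3 + X**2*Y + 3*X*Y**2 + X*Y*Z + 2*X*Z**2 + Y**3 + Y**2*Z + 3*Z**3

deg(f) = 3.
Substitute x = X/Z, y = Y/Z into f, then multiply by Z^3.
  monomial 3·x^3·y^0 ↦ 3·X^3·Y^0·Z^0.
  monomial 1·x^2·y^1 ↦ 1·X^2·Y^1·Z^0.
  monomial 3·x^1·y^2 ↦ 3·X^1·Y^2·Z^0.
  monomial 1·x^1·y^1 ↦ 1·X^1·Y^1·Z^1.
  monomial 2·x^1·y^0 ↦ 2·X^1·Y^0·Z^2.
  monomial 1·x^0·y^3 ↦ 1·X^0·Y^3·Z^0.
  monomial 1·x^0·y^2 ↦ 1·X^0·Y^2·Z^1.
  monomial 3·x^0·y^0 ↦ 3·X^0·Y^0·Z^3.
Collecting: F(X, Y, Z) = 3*X**3 + X**2*Y + 3*X*Y**2 + X*Y*Z + 2*X*Z**2 + Y**3 + Y**2*Z + 3*Z**3.


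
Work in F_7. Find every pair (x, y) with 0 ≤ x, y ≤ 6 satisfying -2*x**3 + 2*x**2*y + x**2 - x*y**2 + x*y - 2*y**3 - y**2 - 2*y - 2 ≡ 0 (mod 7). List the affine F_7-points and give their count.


Affine F_7-points: {(0, 1), (0, 4), (0, 5), (2, 0), (5, 1), (5, 2), (6, 3)}; count = 7.

For each of the 49 pairs (x, y) ∈ F_7², evaluate f(x, y) mod 7. Record the zeros.
  x = 0: [0↦5, 1↦0, 2↦2, 3↦6, 4↦0, 5↦0, 6↦1]  zeros at y ∈ {1, 4, 5}
  x = 1: [0↦4, 1↦1, 2↦3, 3↦5, 4↦2, 5↦3, 6↦3]  zeros at y ∈ ∅
  x = 2: [0↦0, 1↦3, 2↦2, 3↦6, 4↦3, 5↦2, 6↦5]  zeros at y ∈ {0}
  x = 3: [0↦2, 1↦1, 2↦1, 3↦4, 4↦5, 5↦6, 6↦2]  zeros at y ∈ ∅
  x = 4: [0↦5, 1↦4, 2↦2, 3↦1, 4↦3, 5↦3, 6↦3]  zeros at y ∈ ∅
  x = 5: [0↦4, 1↦0, 2↦0, 3↦6, 4↦6, 5↦2, 6↦3]  zeros at y ∈ {1, 2}
  x = 6: [0↦1, 1↦5, 2↦4, 3↦0, 4↦2, 5↦5, 6↦4]  zeros at y ∈ {3}
Collecting zeros: affine points = {(0, 1), (0, 4), (0, 5), (2, 0), (5, 1), (5, 2), (6, 3)}.
Total count |C(F_7)_aff| = 7.


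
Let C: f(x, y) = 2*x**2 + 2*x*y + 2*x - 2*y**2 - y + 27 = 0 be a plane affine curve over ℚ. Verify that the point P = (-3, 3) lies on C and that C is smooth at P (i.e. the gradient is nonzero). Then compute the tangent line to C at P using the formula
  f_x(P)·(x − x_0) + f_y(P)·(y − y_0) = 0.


Tangent line at P: -4*x - 19*y + 45 = 0.

Step 1: f(-3, 3) = 0, so P lies on C.
Step 2: partial derivatives
  f_x(x, y) = 4*x + 2*y + 2, f_y(x, y) = 2*x - 4*y - 1.
  f_x(P) = -4, f_y(P) = -19 (gradient nonzero, so P is smooth).
Step 3: tangent line at P: -4·(x − -3) + -19·(y − 3) = 0.
Expanding: -4*x - 19*y + 45 = 0.


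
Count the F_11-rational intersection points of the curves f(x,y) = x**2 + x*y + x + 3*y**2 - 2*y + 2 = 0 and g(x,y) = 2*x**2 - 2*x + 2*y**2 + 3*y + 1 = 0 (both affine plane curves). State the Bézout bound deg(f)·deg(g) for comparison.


Common zeros: ∅; count = 0; Bézout bound = 4.

deg(f) = 2, deg(g) = 2, so Bézout bound = 4.
Scan x ∈ F_11. For each x, list the y ∈ F_11 with f(x, y) ≡ 0 and those with g(x, y) ≡ 0 (mod 11); the common zeros in that column are the intersection.
  x = 0: f ≡ 0 at y ∈ ∅; g ≡ 0 at y ∈ {5, 10}; common: ∅.
  x = 1: f ≡ 0 at y ∈ ∅; g ≡ 0 at y ∈ {5, 10}; common: ∅.
  x = 2: f ≡ 0 at y ∈ {1, 10}; g ≡ 0 at y ∈ ∅; common: ∅.
  x = 3: f ≡ 0 at y ∈ {3, 4}; g ≡ 0 at y ∈ {7, 8}; common: ∅.
  x = 4: f ≡ 0 at y ∈ {0, 3}; g ≡ 0 at y ∈ ∅; common: ∅.
  x = 5: f ≡ 0 at y ∈ ∅; g ≡ 0 at y ∈ {2}; common: ∅.
  x = 6: f ≡ 0 at y ∈ {0, 6}; g ≡ 0 at y ∈ {1, 3}; common: ∅.
  x = 7: f ≡ 0 at y ∈ {1}; g ≡ 0 at y ∈ {2}; common: ∅.
  x = 8: f ≡ 0 at y ∈ ∅; g ≡ 0 at y ∈ ∅; common: ∅.
  x = 9: f ≡ 0 at y ∈ {6, 10}; g ≡ 0 at y ∈ {7, 8}; common: ∅.
  x = 10: f ≡ 0 at y ∈ ∅; g ≡ 0 at y ∈ ∅; common: ∅.
Collecting: common zeros = ∅, so the count is 0.
Comparison with the Bézout bound: 0 ≤ 4 = deg(f)·deg(g), as expected for curves with no common component (the affine F_11-count falls short of the bound because intersections may lie at infinity, over extension fields, or carry multiplicity).


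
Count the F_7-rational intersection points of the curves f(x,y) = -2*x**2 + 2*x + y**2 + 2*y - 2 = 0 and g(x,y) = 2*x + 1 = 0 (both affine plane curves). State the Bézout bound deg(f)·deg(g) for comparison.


Common zeros: {(3, 0), (3, 5)}; count = 2; Bézout bound = 2.

deg(f) = 2, deg(g) = 1, so Bézout bound = 2.
Scan x ∈ F_7. For each x, list the y ∈ F_7 with f(x, y) ≡ 0 and those with g(x, y) ≡ 0 (mod 7); the common zeros in that column are the intersection.
  x = 0: f ≡ 0 at y ∈ ∅; g ≡ 0 at y ∈ ∅; common: ∅.
  x = 1: f ≡ 0 at y ∈ ∅; g ≡ 0 at y ∈ ∅; common: ∅.
  x = 2: f ≡ 0 at y ∈ {6}; g ≡ 0 at y ∈ ∅; common: ∅.
  x = 3: f ≡ 0 at y ∈ {0, 5}; g ≡ 0 at y ∈ {0, 1, 2, 3, 4, 5, 6}; common: {0, 5}.
  x = 4: f ≡ 0 at y ∈ ∅; g ≡ 0 at y ∈ ∅; common: ∅.
  x = 5: f ≡ 0 at y ∈ {0, 5}; g ≡ 0 at y ∈ ∅; common: ∅.
  x = 6: f ≡ 0 at y ∈ {6}; g ≡ 0 at y ∈ ∅; common: ∅.
Collecting: common zeros = {(3, 0), (3, 5)}, so the count is 2.
Comparison with the Bézout bound: 2 ≤ 2 = deg(f)·deg(g), as expected for curves with no common component (the bound is attained).


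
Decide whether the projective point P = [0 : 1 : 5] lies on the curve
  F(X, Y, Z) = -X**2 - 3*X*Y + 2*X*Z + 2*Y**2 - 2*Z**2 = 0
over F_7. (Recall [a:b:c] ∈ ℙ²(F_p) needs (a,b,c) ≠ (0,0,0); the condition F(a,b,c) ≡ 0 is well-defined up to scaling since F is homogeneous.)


F(0,1,5) ≡ 1 (mod 7); P is NOT on the curve.

Evaluate F(0, 1, 5) term-by-term (mod 7).
  -X**2 ↦ -1·0·1·1 = 0
  -3*X*Y ↦ -3·0·1·1 = 0
  2*X*Z ↦ 2·0·1·5 = 0
  2*Y**2 ↦ 2·1·1·1 = 2
  -2*Z**2 ↦ -2·1·1·25 = -50
Sum: F(0, 1, 5) = (0) + (0) + (0) + (2) + (-50) = -48.
Reducing mod 7: -48 ≡ 1 (mod 7).
Since F(a, b, c) ≡ 1 ≠ 0 (mod 7), P does NOT lie on the curve.


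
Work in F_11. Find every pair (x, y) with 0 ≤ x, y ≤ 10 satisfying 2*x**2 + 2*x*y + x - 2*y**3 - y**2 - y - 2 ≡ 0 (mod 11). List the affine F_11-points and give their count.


Affine F_11-points: {(0, 10), (1, 9), (2, 8), (3, 5), (5, 4), (6, 8), (6, 9), (6, 10), (7, 4), (8, 5)}; count = 10.

For each of the 121 pairs (x, y) ∈ F_11², evaluate f(x, y) mod 11. Record the zeros.
  x = 0: [0↦9, 1↦5, 2↦9, 3↦9, 4↦4, 5↦4, 6↦8, 7↦4, 8↦2, 9↦1, 10↦0]  zeros at y ∈ {10}
  x = 1: [0↦1, 1↦10, 2↦5, 3↦7, 4↦4, 5↦6, 6↦1, 7↦10, 8↦10, 9↦0, 10↦1]  zeros at y ∈ {9}
  x = 2: [0↦8, 1↦8, 2↦5, 3↦9, 4↦8, 5↦1, 6↦9, 7↦9, 8↦0, 9↦3, 10↦6]  zeros at y ∈ {8}
  x = 3: [0↦8, 1↦10, 2↦9, 3↦4, 4↦5, 5↦0, 6↦10, 7↦1, 8↦5, 9↦10, 10↦4]  zeros at y ∈ {5}
  x = 4: [0↦1, 1↦5, 2↦6, 3↦3, 4↦6, 5↦3, 6↦4, 7↦8, 8↦3, 9↦10, 10↦6]  zeros at y ∈ ∅
  x = 5: [0↦9, 1↦4, 2↦7, 3↦6, 4↦0, 5↦10, 6↦2, 7↦8, 8↦5, 9↦3, 10↦1]  zeros at y ∈ {4}
  x = 6: [0↦10, 1↦7, 2↦1, 3↦2, 4↦9, 5↦10, 6↦4, 7↦1, 8↦0, 9↦0, 10↦0]  zeros at y ∈ {8, 9, 10}
  x = 7: [0↦4, 1↦3, 2↦10, 3↦2, 4↦0, 5↦3, 6↦10, 7↦9, 8↦10, 9↦1, 10↦3]  zeros at y ∈ {4}
  x = 8: [0↦2, 1↦3, 2↦1, 3↦6, 4↦6, 5↦0, 6↦9, 7↦10, 8↦2, 9↦6, 10↦10]  zeros at y ∈ {5}
  x = 9: [0↦4, 1↦7, 2↦7, 3↦3, 4↦5, 5↦1, 6↦1, 7↦4, 8↦9, 9↦4, 10↦10]  zeros at y ∈ ∅
  x = 10: [0↦10, 1↦4, 2↦6, 3↦4, 4↦8, 5↦6, 6↦8, 7↦2, 8↦9, 9↦6, 10↦3]  zeros at y ∈ ∅
Collecting zeros: affine points = {(0, 10), (1, 9), (2, 8), (3, 5), (5, 4), (6, 8), (6, 9), (6, 10), (7, 4), (8, 5)}.
Total count |C(F_11)_aff| = 10.


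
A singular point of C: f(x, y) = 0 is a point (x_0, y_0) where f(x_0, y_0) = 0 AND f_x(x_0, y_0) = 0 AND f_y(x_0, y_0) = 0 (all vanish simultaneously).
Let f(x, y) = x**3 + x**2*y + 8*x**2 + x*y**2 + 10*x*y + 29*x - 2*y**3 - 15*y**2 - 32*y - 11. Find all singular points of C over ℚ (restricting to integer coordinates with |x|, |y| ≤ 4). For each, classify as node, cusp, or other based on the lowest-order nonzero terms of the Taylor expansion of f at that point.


Singular points: {(-2, -3)}; classification: node.

Compute partial derivatives:
  f_x = 3*x**2 + 2*x*y + 16*x + y**2 + 10*y + 29.
  f_y = x**2 + 2*x*y + 10*x - 6*y**2 - 30*y - 32.
Scan x_0 ∈ {−4, ..., 4}. For each x_0, f_y(x_0, y) is a polynomial in y; find its integer roots y ∈ {−4, ..., 4}, then test f_x and f at those candidates.
  x = -4: f_y(-4, y) = -6*y**2 - 38*y - 56; vanishes at y ∈ {-4}. (-4, -4): f_x = 21 ≠ 0.
  x = -3: f_y(-3, y) = -6*y**2 - 36*y - 53; no integer root y with |y| ≤ 4.
  x = -2: f_y(-2, y) = -6*y**2 - 34*y - 48; vanishes at y ∈ {-3}. (-2, -3): f_x = 0, f = 0 — SINGULAR.
  x = -1: f_y(-1, y) = -6*y**2 - 32*y - 41; no integer root y with |y| ≤ 4.
  x = 0: f_y(0, y) = -6*y**2 - 30*y - 32; no integer root y with |y| ≤ 4.
  x = 1: f_y(1, y) = -6*y**2 - 28*y - 21; no integer root y with |y| ≤ 4.
  x = 2: f_y(2, y) = -6*y**2 - 26*y - 8; vanishes at y ∈ {-4}. (2, -4): f_x = 33 ≠ 0.
  x = 3: f_y(3, y) = -6*y**2 - 24*y + 7; no integer root y with |y| ≤ 4.
  x = 4: f_y(4, y) = -6*y**2 - 22*y + 24; no integer root y with |y| ≤ 4.
Only singular point on the grid: (-2, -3).
Classify: substitute x = -2 + u, y = -3 + v and expand: f = u**3 + u**2*v - u**2 + u*v**2 - 2*v**3 + v**2.
No constant or linear terms (consistent with a singular point). Quadratic part: -u**2 + v**2. Cubic part: u**3 + u**2*v + u*v**2 - 2*v**3.
The quadratic part v**2 - u**2 = (v − u)(v + u) splits into two distinct linear factors, so there are two distinct tangent lines y − -3 = ±(x − -2) — this is a node (ordinary double point).
Classification: node.


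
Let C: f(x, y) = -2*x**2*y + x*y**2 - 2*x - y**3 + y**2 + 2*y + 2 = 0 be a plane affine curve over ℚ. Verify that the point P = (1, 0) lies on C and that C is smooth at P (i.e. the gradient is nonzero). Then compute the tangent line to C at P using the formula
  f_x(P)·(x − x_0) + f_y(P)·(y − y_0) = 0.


Tangent line at P: 2 - 2*x = 0.

Step 1: f(1, 0) = 0, so P lies on C.
Step 2: partial derivatives
  f_x(x, y) = -4*x*y + y**2 - 2, f_y(x, y) = -2*x**2 + 2*x*y - 3*y**2 + 2*y + 2.
  f_x(P) = -2, f_y(P) = 0 (gradient nonzero, so P is smooth).
Step 3: tangent line at P: -2·(x − 1) + 0·(y − 0) = 0.
Expanding: 2 - 2*x = 0.


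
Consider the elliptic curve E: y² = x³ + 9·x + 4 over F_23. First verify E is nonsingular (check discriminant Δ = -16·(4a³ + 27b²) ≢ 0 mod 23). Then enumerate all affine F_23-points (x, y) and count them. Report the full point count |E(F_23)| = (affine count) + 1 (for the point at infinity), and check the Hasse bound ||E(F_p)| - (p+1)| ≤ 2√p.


Affine points = {(0, 2), (0, 21), (3, 9), (3, 14), (4, 9), (4, 14), (5, 6), (5, 17), (8, 6), (8, 17), (9, 3), (9, 20), (10, 6), (10, 17), (11, 10), (11, 13), (12, 0), (13, 8), (13, 15), (15, 8), (15, 15), (16, 9), (16, 14), (18, 8), (18, 15), (21, 1), (21, 22)}; affine count = 27; |E(F_23)| = 28.

Discriminant check: Δ ∝ 4a³ + 27b² = 4·9³ + 27·4² = 4·729 + 27·16 ≡ 13 (mod 23). Nonzero ⇒ E is nonsingular.
For each x ∈ F_23, compute rhs = x³ + 9·x + 4 mod 23, then count y ∈ F_23 with y² ≡ rhs.
  x = 0: rhs = 4, matching y values: 2, 21 (2 points).
  x = 1: rhs = 14, matching y values: none (0 points).
  x = 2: rhs = 7, matching y values: none (0 points).
  x = 3: rhs = 12, matching y values: 9, 14 (2 points).
  x = 4: rhs = 12, matching y values: 9, 14 (2 points).
  x = 5: rhs = 13, matching y values: 6, 17 (2 points).
  x = 6: rhs = 21, matching y values: none (0 points).
  x = 7: rhs = 19, matching y values: none (0 points).
  x = 8: rhs = 13, matching y values: 6, 17 (2 points).
  x = 9: rhs = 9, matching y values: 3, 20 (2 points).
  x = 10: rhs = 13, matching y values: 6, 17 (2 points).
  x = 11: rhs = 8, matching y values: 10, 13 (2 points).
  x = 12: rhs = 0, matching y values: 0 (1 points).
  x = 13: rhs = 18, matching y values: 8, 15 (2 points).
  x = 14: rhs = 22, matching y values: none (0 points).
  x = 15: rhs = 18, matching y values: 8, 15 (2 points).
  x = 16: rhs = 12, matching y values: 9, 14 (2 points).
  x = 17: rhs = 10, matching y values: none (0 points).
  x = 18: rhs = 18, matching y values: 8, 15 (2 points).
  x = 19: rhs = 19, matching y values: none (0 points).
  x = 20: rhs = 19, matching y values: none (0 points).
  x = 21: rhs = 1, matching y values: 1, 22 (2 points).
  x = 22: rhs = 17, matching y values: none (0 points).
Total affine count: 27.
Full point count |E(F_23)| = 27 + 1 = 28.
Hasse bound: |28 − (23+1)| = |4| = 4 ≤ 2√23 ≈ 9.5917 ✓.


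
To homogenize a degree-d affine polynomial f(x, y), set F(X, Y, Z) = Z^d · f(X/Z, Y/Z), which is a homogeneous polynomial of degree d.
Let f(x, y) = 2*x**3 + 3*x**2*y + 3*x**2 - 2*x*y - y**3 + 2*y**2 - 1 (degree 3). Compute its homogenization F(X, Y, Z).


F(X, Y, Z) = 2*X**3 + 3*X**2*Y + 3*X**2*Z - 2*X*Y*Z - Y**3 + 2*Y**2*Z - Z**3

deg(f) = 3.
Substitute x = X/Z, y = Y/Z into f, then multiply by Z^3.
  monomial 2·x^3·y^0 ↦ 2·X^3·Y^0·Z^0.
  monomial 3·x^2·y^1 ↦ 3·X^2·Y^1·Z^0.
  monomial 3·x^2·y^0 ↦ 3·X^2·Y^0·Z^1.
  monomial -2·x^1·y^1 ↦ -2·X^1·Y^1·Z^1.
  monomial -1·x^0·y^3 ↦ -1·X^0·Y^3·Z^0.
  monomial 2·x^0·y^2 ↦ 2·X^0·Y^2·Z^1.
  monomial -1·x^0·y^0 ↦ -1·X^0·Y^0·Z^3.
Collecting: F(X, Y, Z) = 2*X**3 + 3*X**2*Y + 3*X**2*Z - 2*X*Y*Z - Y**3 + 2*Y**2*Z - Z**3.


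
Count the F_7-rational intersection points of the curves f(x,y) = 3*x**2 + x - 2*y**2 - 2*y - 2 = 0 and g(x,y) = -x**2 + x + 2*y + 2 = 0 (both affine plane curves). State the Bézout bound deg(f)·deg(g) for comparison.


Common zeros: {(6, 0)}; count = 1; Bézout bound = 4.

deg(f) = 2, deg(g) = 2, so Bézout bound = 4.
Scan x ∈ F_7. For each x, list the y ∈ F_7 with f(x, y) ≡ 0 and those with g(x, y) ≡ 0 (mod 7); the common zeros in that column are the intersection.
  x = 0: f ≡ 0 at y ∈ {2, 4}; g ≡ 0 at y ∈ {6}; common: ∅.
  x = 1: f ≡ 0 at y ∈ ∅; g ≡ 0 at y ∈ {6}; common: ∅.
  x = 2: f ≡ 0 at y ∈ {2, 4}; g ≡ 0 at y ∈ {0}; common: ∅.
  x = 3: f ≡ 0 at y ∈ {0, 6}; g ≡ 0 at y ∈ {2}; common: ∅.
  x = 4: f ≡ 0 at y ∈ ∅; g ≡ 0 at y ∈ {5}; common: ∅.
  x = 5: f ≡ 0 at y ∈ ∅; g ≡ 0 at y ∈ {2}; common: ∅.
  x = 6: f ≡ 0 at y ∈ {0, 6}; g ≡ 0 at y ∈ {0}; common: {0}.
Collecting: common zeros = {(6, 0)}, so the count is 1.
Comparison with the Bézout bound: 1 ≤ 4 = deg(f)·deg(g), as expected for curves with no common component (the affine F_7-count falls short of the bound because intersections may lie at infinity, over extension fields, or carry multiplicity).


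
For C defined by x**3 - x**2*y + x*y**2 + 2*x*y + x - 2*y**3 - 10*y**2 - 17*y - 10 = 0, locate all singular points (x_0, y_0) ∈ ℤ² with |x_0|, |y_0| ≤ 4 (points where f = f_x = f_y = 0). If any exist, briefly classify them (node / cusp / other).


Singular points: {(-1, -2)}; classification: node.

Compute partial derivatives:
  f_x = 3*x**2 - 2*x*y + y**2 + 2*y + 1.
  f_y = -x**2 + 2*x*y + 2*x - 6*y**2 - 20*y - 17.
Scan x_0 ∈ {−4, ..., 4}. For each x_0, f_y(x_0, y) is a polynomial in y; find its integer roots y ∈ {−4, ..., 4}, then test f_x and f at those candidates.
  x = -4: f_y(-4, y) = -6*y**2 - 28*y - 41; no integer root y with |y| ≤ 4.
  x = -3: f_y(-3, y) = -6*y**2 - 26*y - 32; no integer root y with |y| ≤ 4.
  x = -2: f_y(-2, y) = -6*y**2 - 24*y - 25; no integer root y with |y| ≤ 4.
  x = -1: f_y(-1, y) = -6*y**2 - 22*y - 20; vanishes at y ∈ {-2}. (-1, -2): f_x = 0, f = 0 — SINGULAR.
  x = 0: f_y(0, y) = -6*y**2 - 20*y - 17; no integer root y with |y| ≤ 4.
  x = 1: f_y(1, y) = -6*y**2 - 18*y - 16; no integer root y with |y| ≤ 4.
  x = 2: f_y(2, y) = -6*y**2 - 16*y - 17; no integer root y with |y| ≤ 4.
  x = 3: f_y(3, y) = -6*y**2 - 14*y - 20; no integer root y with |y| ≤ 4.
  x = 4: f_y(4, y) = -6*y**2 - 12*y - 25; no integer root y with |y| ≤ 4.
Only singular point on the grid: (-1, -2).
Classify: substitute x = -1 + u, y = -2 + v and expand: f = u**3 - u**2*v - u**2 + u*v**2 - 2*v**3 + v**2.
No constant or linear terms (consistent with a singular point). Quadratic part: -u**2 + v**2. Cubic part: u**3 - u**2*v + u*v**2 - 2*v**3.
The quadratic part v**2 - u**2 = (v − u)(v + u) splits into two distinct linear factors, so there are two distinct tangent lines y − -2 = ±(x − -1) — this is a node (ordinary double point).
Classification: node.


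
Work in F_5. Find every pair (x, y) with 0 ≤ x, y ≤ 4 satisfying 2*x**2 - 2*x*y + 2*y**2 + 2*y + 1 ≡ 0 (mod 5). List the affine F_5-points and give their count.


Affine F_5-points: {(0, 1), (0, 3), (1, 1), (1, 4), (3, 3), (3, 4)}; count = 6.

For each of the 25 pairs (x, y) ∈ F_5², evaluate f(x, y) mod 5. Record the zeros.
  x = 0: [0↦1, 1↦0, 2↦3, 3↦0, 4↦1]  zeros at y ∈ {1, 3}
  x = 1: [0↦3, 1↦0, 2↦1, 3↦1, 4↦0]  zeros at y ∈ {1, 4}
  x = 2: [0↦4, 1↦4, 2↦3, 3↦1, 4↦3]  zeros at y ∈ ∅
  x = 3: [0↦4, 1↦2, 2↦4, 3↦0, 4↦0]  zeros at y ∈ {3, 4}
  x = 4: [0↦3, 1↦4, 2↦4, 3↦3, 4↦1]  zeros at y ∈ ∅
Collecting zeros: affine points = {(0, 1), (0, 3), (1, 1), (1, 4), (3, 3), (3, 4)}.
Total count |C(F_5)_aff| = 6.


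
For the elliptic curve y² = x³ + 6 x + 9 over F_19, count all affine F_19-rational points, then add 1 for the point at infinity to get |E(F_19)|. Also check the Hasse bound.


Affine points = {(0, 3), (0, 16), (1, 4), (1, 15), (3, 4), (3, 15), (10, 9), (10, 10), (11, 0), (12, 2), (12, 17), (13, 2), (13, 17), (14, 5), (14, 14), (15, 4), (15, 15)}; affine count = 17; |E(F_19)| = 18.

Discriminant check: Δ ∝ 4a³ + 27b² = 4·6³ + 27·9² = 4·216 + 27·81 ≡ 11 (mod 19). Nonzero ⇒ E is nonsingular.
For each x ∈ F_19, compute rhs = x³ + 6·x + 9 mod 19, then count y ∈ F_19 with y² ≡ rhs.
  x = 0: rhs = 9, matching y values: 3, 16 (2 points).
  x = 1: rhs = 16, matching y values: 4, 15 (2 points).
  x = 2: rhs = 10, matching y values: none (0 points).
  x = 3: rhs = 16, matching y values: 4, 15 (2 points).
  x = 4: rhs = 2, matching y values: none (0 points).
  x = 5: rhs = 12, matching y values: none (0 points).
  x = 6: rhs = 14, matching y values: none (0 points).
  x = 7: rhs = 14, matching y values: none (0 points).
  x = 8: rhs = 18, matching y values: none (0 points).
  x = 9: rhs = 13, matching y values: none (0 points).
  x = 10: rhs = 5, matching y values: 9, 10 (2 points).
  x = 11: rhs = 0, matching y values: 0 (1 points).
  x = 12: rhs = 4, matching y values: 2, 17 (2 points).
  x = 13: rhs = 4, matching y values: 2, 17 (2 points).
  x = 14: rhs = 6, matching y values: 5, 14 (2 points).
  x = 15: rhs = 16, matching y values: 4, 15 (2 points).
  x = 16: rhs = 2, matching y values: none (0 points).
  x = 17: rhs = 8, matching y values: none (0 points).
  x = 18: rhs = 2, matching y values: none (0 points).
Total affine count: 17.
Full point count |E(F_19)| = 17 + 1 = 18.
Hasse bound: |18 − (19+1)| = |-2| = 2 ≤ 2√19 ≈ 8.7178 ✓.


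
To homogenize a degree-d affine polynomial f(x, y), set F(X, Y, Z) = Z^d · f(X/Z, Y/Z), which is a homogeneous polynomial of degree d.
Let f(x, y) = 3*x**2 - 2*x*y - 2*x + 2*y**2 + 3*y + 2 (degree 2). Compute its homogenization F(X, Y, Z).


F(X, Y, Z) = 3*X**2 - 2*X*Y - 2*X*Z + 2*Y**2 + 3*Y*Z + 2*Z**2

deg(f) = 2.
Substitute x = X/Z, y = Y/Z into f, then multiply by Z^2.
  monomial 3·x^2·y^0 ↦ 3·X^2·Y^0·Z^0.
  monomial -2·x^1·y^1 ↦ -2·X^1·Y^1·Z^0.
  monomial -2·x^1·y^0 ↦ -2·X^1·Y^0·Z^1.
  monomial 2·x^0·y^2 ↦ 2·X^0·Y^2·Z^0.
  monomial 3·x^0·y^1 ↦ 3·X^0·Y^1·Z^1.
  monomial 2·x^0·y^0 ↦ 2·X^0·Y^0·Z^2.
Collecting: F(X, Y, Z) = 3*X**2 - 2*X*Y - 2*X*Z + 2*Y**2 + 3*Y*Z + 2*Z**2.


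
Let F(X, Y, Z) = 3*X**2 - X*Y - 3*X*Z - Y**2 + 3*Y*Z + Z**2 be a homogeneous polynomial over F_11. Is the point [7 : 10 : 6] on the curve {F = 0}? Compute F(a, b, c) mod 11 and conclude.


F(7,10,6) ≡ 1 (mod 11); P is NOT on the curve.

Evaluate F(7, 10, 6) term-by-term (mod 11).
  3*X**2 ↦ 3·49·1·1 = 147
  -X*Y ↦ -1·7·10·1 = -70
  -3*X*Z ↦ -3·7·1·6 = -126
  -Y**2 ↦ -1·1·100·1 = -100
  3*Y*Z ↦ 3·1·10·6 = 180
  Z**2 ↦ 1·1·1·36 = 36
Sum: F(7, 10, 6) = (147) + (-70) + (-126) + (-100) + (180) + (36) = 67.
Reducing mod 11: 67 ≡ 1 (mod 11).
Since F(a, b, c) ≡ 1 ≠ 0 (mod 11), P does NOT lie on the curve.


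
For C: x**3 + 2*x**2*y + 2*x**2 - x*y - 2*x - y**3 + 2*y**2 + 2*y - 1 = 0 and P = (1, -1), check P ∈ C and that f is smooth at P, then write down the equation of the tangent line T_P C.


Tangent line at P: 2*x - 4*y - 6 = 0.

Step 1: f(1, -1) = 0, so P lies on C.
Step 2: partial derivatives
  f_x(x, y) = 3*x**2 + 4*x*y + 4*x - y - 2, f_y(x, y) = 2*x**2 - x - 3*y**2 + 4*y + 2.
  f_x(P) = 2, f_y(P) = -4 (gradient nonzero, so P is smooth).
Step 3: tangent line at P: 2·(x − 1) + -4·(y − -1) = 0.
Expanding: 2*x - 4*y - 6 = 0.


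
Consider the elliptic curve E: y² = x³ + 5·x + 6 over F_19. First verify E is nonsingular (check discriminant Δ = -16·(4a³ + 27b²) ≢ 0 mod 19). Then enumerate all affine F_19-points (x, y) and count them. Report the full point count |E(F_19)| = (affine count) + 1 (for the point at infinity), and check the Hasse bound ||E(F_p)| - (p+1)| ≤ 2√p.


Affine points = {(0, 5), (0, 14), (2, 9), (2, 10), (5, 2), (5, 17), (6, 9), (6, 10), (7, 2), (7, 17), (8, 8), (8, 11), (9, 1), (9, 18), (10, 7), (10, 12), (11, 9), (11, 10), (13, 8), (13, 11), (15, 6), (15, 13), (17, 8), (17, 11), (18, 0)}; affine count = 25; |E(F_19)| = 26.

Discriminant check: Δ ∝ 4a³ + 27b² = 4·5³ + 27·6² = 4·125 + 27·36 ≡ 9 (mod 19). Nonzero ⇒ E is nonsingular.
For each x ∈ F_19, compute rhs = x³ + 5·x + 6 mod 19, then count y ∈ F_19 with y² ≡ rhs.
  x = 0: rhs = 6, matching y values: 5, 14 (2 points).
  x = 1: rhs = 12, matching y values: none (0 points).
  x = 2: rhs = 5, matching y values: 9, 10 (2 points).
  x = 3: rhs = 10, matching y values: none (0 points).
  x = 4: rhs = 14, matching y values: none (0 points).
  x = 5: rhs = 4, matching y values: 2, 17 (2 points).
  x = 6: rhs = 5, matching y values: 9, 10 (2 points).
  x = 7: rhs = 4, matching y values: 2, 17 (2 points).
  x = 8: rhs = 7, matching y values: 8, 11 (2 points).
  x = 9: rhs = 1, matching y values: 1, 18 (2 points).
  x = 10: rhs = 11, matching y values: 7, 12 (2 points).
  x = 11: rhs = 5, matching y values: 9, 10 (2 points).
  x = 12: rhs = 8, matching y values: none (0 points).
  x = 13: rhs = 7, matching y values: 8, 11 (2 points).
  x = 14: rhs = 8, matching y values: none (0 points).
  x = 15: rhs = 17, matching y values: 6, 13 (2 points).
  x = 16: rhs = 2, matching y values: none (0 points).
  x = 17: rhs = 7, matching y values: 8, 11 (2 points).
  x = 18: rhs = 0, matching y values: 0 (1 points).
Total affine count: 25.
Full point count |E(F_19)| = 25 + 1 = 26.
Hasse bound: |26 − (19+1)| = |6| = 6 ≤ 2√19 ≈ 8.7178 ✓.


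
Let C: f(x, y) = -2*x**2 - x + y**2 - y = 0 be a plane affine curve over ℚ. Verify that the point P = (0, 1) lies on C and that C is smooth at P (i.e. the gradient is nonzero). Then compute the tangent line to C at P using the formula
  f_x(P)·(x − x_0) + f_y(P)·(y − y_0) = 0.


Tangent line at P: -x + y - 1 = 0.

Step 1: f(0, 1) = 0, so P lies on C.
Step 2: partial derivatives
  f_x(x, y) = -4*x - 1, f_y(x, y) = 2*y - 1.
  f_x(P) = -1, f_y(P) = 1 (gradient nonzero, so P is smooth).
Step 3: tangent line at P: -1·(x − 0) + 1·(y − 1) = 0.
Expanding: -x + y - 1 = 0.


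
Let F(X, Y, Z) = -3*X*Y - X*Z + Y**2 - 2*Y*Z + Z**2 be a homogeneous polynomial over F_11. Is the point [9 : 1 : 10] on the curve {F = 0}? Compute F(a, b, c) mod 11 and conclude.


F(9,1,10) ≡ 8 (mod 11); P is NOT on the curve.

Evaluate F(9, 1, 10) term-by-term (mod 11).
  -3*X*Y ↦ -3·9·1·1 = -27
  -X*Z ↦ -1·9·1·10 = -90
  Y**2 ↦ 1·1·1·1 = 1
  -2*Y*Z ↦ -2·1·1·10 = -20
  Z**2 ↦ 1·1·1·100 = 100
Sum: F(9, 1, 10) = (-27) + (-90) + (1) + (-20) + (100) = -36.
Reducing mod 11: -36 ≡ 8 (mod 11).
Since F(a, b, c) ≡ 8 ≠ 0 (mod 11), P does NOT lie on the curve.


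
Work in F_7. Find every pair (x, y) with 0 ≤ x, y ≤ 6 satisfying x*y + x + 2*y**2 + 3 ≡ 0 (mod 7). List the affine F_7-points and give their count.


Affine F_7-points: {(0, 3), (0, 4), (1, 1), (1, 2), (4, 0), (4, 5)}; count = 6.

For each of the 49 pairs (x, y) ∈ F_7², evaluate f(x, y) mod 7. Record the zeros.
  x = 0: [0↦3, 1↦5, 2↦4, 3↦0, 4↦0, 5↦4, 6↦5]  zeros at y ∈ {3, 4}
  x = 1: [0↦4, 1↦0, 2↦0, 3↦4, 4↦5, 5↦3, 6↦5]  zeros at y ∈ {1, 2}
  x = 2: [0↦5, 1↦2, 2↦3, 3↦1, 4↦3, 5↦2, 6↦5]  zeros at y ∈ ∅
  x = 3: [0↦6, 1↦4, 2↦6, 3↦5, 4↦1, 5↦1, 6↦5]  zeros at y ∈ ∅
  x = 4: [0↦0, 1↦6, 2↦2, 3↦2, 4↦6, 5↦0, 6↦5]  zeros at y ∈ {0, 5}
  x = 5: [0↦1, 1↦1, 2↦5, 3↦6, 4↦4, 5↦6, 6↦5]  zeros at y ∈ ∅
  x = 6: [0↦2, 1↦3, 2↦1, 3↦3, 4↦2, 5↦5, 6↦5]  zeros at y ∈ ∅
Collecting zeros: affine points = {(0, 3), (0, 4), (1, 1), (1, 2), (4, 0), (4, 5)}.
Total count |C(F_7)_aff| = 6.


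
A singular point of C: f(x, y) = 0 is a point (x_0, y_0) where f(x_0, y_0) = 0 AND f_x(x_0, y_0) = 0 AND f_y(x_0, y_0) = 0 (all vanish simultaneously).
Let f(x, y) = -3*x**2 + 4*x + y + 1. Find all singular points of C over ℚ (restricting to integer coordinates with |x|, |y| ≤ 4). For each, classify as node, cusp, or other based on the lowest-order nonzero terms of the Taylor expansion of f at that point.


No singular points in the scanned grid; C is smooth there.

Compute partial derivatives:
  f_x = 4 - 6*x.
  f_y = 1.
f_y = 1 is a nonzero constant, so f_y never vanishes: no point (x, y) can satisfy f = f_x = f_y = 0. In particular no (x, y) ∈ {−4, ..., 4}² is singular; the curve is smooth.
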